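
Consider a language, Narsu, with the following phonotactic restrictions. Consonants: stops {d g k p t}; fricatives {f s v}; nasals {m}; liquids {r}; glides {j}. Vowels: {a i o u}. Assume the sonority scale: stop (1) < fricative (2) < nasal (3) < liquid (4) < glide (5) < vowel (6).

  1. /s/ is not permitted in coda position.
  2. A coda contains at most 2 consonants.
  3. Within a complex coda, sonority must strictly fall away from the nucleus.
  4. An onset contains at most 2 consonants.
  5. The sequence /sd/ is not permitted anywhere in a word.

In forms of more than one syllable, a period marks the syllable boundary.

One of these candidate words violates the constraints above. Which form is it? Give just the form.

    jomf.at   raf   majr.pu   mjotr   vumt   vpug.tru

jomf.at — σ1 onset /j/, coda /mf/ (3→2 falls) ok; σ2 onset /∅/, coda /t/ ok → phonotactically legal
raf — σ1 onset /r/, coda /f/ ok → phonotactically legal
majr.pu — σ1 onset /m/, coda /jr/ (5→4 falls) ok; σ2 onset /p/, coda /∅/ ok → phonotactically legal
mjotr — violates constraint 3: syllable 1 coda /tr/: /t/ (stop, 1) → /r/ (liquid, 4) does not fall → phonotactically illegal
vumt — σ1 onset /v/, coda /mt/ (3→1 falls) ok → phonotactically legal
vpug.tru — σ1 onset /vp/ (2C), coda /g/ ok; σ2 onset /tr/ (2C), coda /∅/ ok → phonotactically legal

mjotr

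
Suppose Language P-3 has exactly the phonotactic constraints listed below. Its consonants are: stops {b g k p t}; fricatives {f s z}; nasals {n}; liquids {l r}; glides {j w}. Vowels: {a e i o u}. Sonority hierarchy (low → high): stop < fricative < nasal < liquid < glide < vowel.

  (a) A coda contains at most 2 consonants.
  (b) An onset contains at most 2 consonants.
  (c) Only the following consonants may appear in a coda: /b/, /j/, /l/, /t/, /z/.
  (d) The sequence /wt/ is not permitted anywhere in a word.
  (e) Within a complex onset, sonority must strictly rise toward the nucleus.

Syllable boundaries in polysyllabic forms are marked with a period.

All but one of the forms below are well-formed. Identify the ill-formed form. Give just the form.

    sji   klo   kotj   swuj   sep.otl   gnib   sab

sji — σ1 onset /sj/ (2→5 rises), coda /∅/ ok → well-formed
klo — σ1 onset /kl/ (1→4 rises), coda /∅/ ok → well-formed
kotj — σ1 onset /k/, coda /tj/ (2C) ok → well-formed
swuj — σ1 onset /sw/ (2→5 rises), coda /j/ ok → well-formed
sep.otl — violates constraint (c): syllable 1 coda contains /p/, which is not a licensed coda consonant → ill-formed
gnib — σ1 onset /gn/ (1→3 rises), coda /b/ ok → well-formed
sab — σ1 onset /s/, coda /b/ ok → well-formed

sep.otl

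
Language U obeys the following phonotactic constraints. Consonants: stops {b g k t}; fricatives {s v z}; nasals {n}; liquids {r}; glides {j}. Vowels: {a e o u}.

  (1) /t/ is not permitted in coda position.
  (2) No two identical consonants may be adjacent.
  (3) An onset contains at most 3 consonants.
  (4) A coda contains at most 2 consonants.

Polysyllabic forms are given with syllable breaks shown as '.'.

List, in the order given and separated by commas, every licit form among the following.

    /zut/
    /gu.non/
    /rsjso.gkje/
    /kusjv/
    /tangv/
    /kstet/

/zut/ — violates constraint 1: syllable 1 coda contains /t/ → illicit
/gu.non/ — σ1 onset /g/, coda /∅/ ok; σ2 onset /n/, coda /n/ ok → licit
/rsjso.gkje/ — violates constraint 3: syllable 1 onset /rsjs/ has 4 consonants (> 3) → illicit
/kusjv/ — violates constraint 4: syllable 1 coda /sjv/ has 3 consonants (> 2) → illicit
/tangv/ — violates constraint 4: syllable 1 coda /ngv/ has 3 consonants (> 2) → illicit
/kstet/ — violates constraint 1: syllable 1 coda contains /t/ → illicit

/gu.non/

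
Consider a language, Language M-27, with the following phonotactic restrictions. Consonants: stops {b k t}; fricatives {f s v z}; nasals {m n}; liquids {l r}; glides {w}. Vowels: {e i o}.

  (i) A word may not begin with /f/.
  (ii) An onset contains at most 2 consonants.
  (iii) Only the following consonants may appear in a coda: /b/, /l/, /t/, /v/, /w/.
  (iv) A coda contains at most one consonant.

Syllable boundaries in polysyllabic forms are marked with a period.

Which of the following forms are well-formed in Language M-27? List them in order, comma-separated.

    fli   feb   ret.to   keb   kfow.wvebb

fli — violates constraint (i): word begins with /f/ → ill-formed
feb — violates constraint (i): word begins with /f/ → ill-formed
ret.to — σ1 onset /r/, coda /t/ ok; σ2 onset /t/, coda /∅/ ok → well-formed
keb — σ1 onset /k/, coda /b/ ok → well-formed
kfow.wvebb — violates constraint (iv): syllable 2 coda /bb/ has 2 consonants (> 1) → ill-formed

ret.to, keb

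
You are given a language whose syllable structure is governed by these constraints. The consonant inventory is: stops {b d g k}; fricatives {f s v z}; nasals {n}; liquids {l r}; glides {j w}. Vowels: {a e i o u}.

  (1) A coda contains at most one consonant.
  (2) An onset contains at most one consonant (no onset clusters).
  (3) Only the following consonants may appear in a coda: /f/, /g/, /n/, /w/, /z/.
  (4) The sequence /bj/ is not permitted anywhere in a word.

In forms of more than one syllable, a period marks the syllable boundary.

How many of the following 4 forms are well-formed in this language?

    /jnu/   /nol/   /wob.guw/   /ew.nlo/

0

/jnu/ — violates constraint 2: syllable 1 onset /jn/ has 2 consonants (> 1) → ill-formed
/nol/ — violates constraint 3: syllable 1 coda contains /l/, which is not a licensed coda consonant → ill-formed
/wob.guw/ — violates constraint 3: syllable 1 coda contains /b/, which is not a licensed coda consonant → ill-formed
/ew.nlo/ — violates constraint 2: syllable 2 onset /nl/ has 2 consonants (> 1) → ill-formed
No form is well-formed → 0.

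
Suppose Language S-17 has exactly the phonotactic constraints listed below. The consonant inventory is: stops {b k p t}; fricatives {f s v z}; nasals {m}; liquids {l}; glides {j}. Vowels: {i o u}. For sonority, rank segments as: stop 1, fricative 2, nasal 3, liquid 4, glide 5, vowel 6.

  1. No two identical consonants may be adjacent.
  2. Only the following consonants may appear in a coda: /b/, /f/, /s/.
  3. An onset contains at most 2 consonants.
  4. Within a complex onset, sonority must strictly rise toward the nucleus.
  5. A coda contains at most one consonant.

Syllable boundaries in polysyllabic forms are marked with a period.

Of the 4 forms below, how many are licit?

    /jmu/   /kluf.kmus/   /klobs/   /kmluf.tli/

/jmu/ — violates constraint 4: syllable 1 onset /jm/: /j/ (glide, 5) → /m/ (nasal, 3) does not rise → illicit
/kluf.kmus/ — σ1 onset /kl/ (1→4 rises), coda /f/ ok; σ2 onset /km/ (1→3 rises), coda /s/ ok → licit
/klobs/ — violates constraint 5: syllable 1 coda /bs/ has 2 consonants (> 1) → illicit
/kmluf.tli/ — violates constraint 3: syllable 1 onset /kml/ has 3 consonants (> 2) → illicit
Licit: /kluf.kmus/ → 1.

1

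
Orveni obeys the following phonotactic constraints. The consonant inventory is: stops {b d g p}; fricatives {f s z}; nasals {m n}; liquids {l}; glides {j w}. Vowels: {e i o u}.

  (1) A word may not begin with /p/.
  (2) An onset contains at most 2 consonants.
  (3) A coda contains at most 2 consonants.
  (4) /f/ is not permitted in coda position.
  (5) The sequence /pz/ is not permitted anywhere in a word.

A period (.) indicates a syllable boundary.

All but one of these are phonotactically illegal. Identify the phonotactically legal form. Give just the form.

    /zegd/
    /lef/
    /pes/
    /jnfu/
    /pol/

/zegd/

/zegd/ — σ1 onset /z/, coda /gd/ (2C) ok → phonotactically legal
/lef/ — violates constraint 4: syllable 1 coda contains /f/ → phonotactically illegal
/pes/ — violates constraint 1: word begins with /p/ → phonotactically illegal
/jnfu/ — violates constraint 2: syllable 1 onset /jnf/ has 3 consonants (> 2) → phonotactically illegal
/pol/ — violates constraint 1: word begins with /p/ → phonotactically illegal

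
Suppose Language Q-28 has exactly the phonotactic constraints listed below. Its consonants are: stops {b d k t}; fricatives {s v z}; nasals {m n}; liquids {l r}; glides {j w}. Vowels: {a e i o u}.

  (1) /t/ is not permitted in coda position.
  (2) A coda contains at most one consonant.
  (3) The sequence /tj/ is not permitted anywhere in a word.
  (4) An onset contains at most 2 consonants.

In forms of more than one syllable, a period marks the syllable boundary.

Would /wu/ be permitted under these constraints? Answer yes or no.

/wu/ — σ1 onset /w/, coda /∅/ ok → permitted

yes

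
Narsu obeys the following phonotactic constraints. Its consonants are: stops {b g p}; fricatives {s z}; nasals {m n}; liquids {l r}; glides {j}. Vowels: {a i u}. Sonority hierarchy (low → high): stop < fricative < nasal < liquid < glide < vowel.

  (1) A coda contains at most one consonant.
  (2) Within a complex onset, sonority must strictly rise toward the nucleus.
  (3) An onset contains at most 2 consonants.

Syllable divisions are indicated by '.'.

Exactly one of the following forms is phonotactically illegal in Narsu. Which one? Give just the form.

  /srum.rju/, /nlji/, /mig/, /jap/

/srum.rju/ — σ1 onset /sr/ (2→4 rises), coda /m/ ok; σ2 onset /rj/ (4→5 rises), coda /∅/ ok → phonotactically legal
/nlji/ — violates constraint 3: syllable 1 onset /nlj/ has 3 consonants (> 2) → phonotactically illegal
/mig/ — σ1 onset /m/, coda /g/ ok → phonotactically legal
/jap/ — σ1 onset /j/, coda /p/ ok → phonotactically legal

/nlji/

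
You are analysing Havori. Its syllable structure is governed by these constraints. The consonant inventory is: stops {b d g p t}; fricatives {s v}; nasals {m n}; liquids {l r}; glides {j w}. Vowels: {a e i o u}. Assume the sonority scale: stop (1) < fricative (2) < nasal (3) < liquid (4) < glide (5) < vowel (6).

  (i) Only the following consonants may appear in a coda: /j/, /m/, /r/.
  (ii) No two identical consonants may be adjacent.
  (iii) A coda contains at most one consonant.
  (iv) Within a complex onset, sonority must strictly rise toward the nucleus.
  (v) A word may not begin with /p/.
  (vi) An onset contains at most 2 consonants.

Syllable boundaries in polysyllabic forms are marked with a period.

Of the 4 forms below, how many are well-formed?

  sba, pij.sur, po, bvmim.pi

sba — violates constraint (iv): syllable 1 onset /sb/: /s/ (fricative, 2) → /b/ (stop, 1) does not rise → ill-formed
pij.sur — violates constraint (v): word begins with /p/ → ill-formed
po — violates constraint (v): word begins with /p/ → ill-formed
bvmim.pi — violates constraint (vi): syllable 1 onset /bvm/ has 3 consonants (> 2) → ill-formed
No form is well-formed → 0.

0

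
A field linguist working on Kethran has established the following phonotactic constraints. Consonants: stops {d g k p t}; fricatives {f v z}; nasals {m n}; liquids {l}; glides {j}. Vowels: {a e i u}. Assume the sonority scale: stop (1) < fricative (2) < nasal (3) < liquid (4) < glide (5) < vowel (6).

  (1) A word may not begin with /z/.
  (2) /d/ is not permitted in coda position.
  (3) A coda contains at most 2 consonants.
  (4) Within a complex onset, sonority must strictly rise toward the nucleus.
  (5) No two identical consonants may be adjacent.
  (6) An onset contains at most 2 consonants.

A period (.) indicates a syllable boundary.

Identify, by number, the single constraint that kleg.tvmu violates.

6

kleg.tvmu: syllable 2 onset /tvm/ has 3 consonants (> 2).
This is a violation of constraint 6: "An onset contains at most 2 consonants."
The remaining constraints (1, 2, 3, 4, 5) are satisfied.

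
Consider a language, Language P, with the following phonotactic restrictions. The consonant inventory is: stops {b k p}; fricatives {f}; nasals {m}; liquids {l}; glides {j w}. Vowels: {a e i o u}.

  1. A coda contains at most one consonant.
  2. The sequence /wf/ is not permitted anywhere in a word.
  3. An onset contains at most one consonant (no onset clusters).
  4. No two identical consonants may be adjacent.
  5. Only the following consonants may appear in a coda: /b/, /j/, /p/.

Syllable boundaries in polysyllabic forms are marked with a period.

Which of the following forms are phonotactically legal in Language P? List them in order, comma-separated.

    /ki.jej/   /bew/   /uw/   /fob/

/ki.jej/, /fob/

/ki.jej/ — σ1 onset /k/, coda /∅/ ok; σ2 onset /j/, coda /j/ ok → phonotactically legal
/bew/ — violates constraint 5: syllable 1 coda contains /w/, which is not a licensed coda consonant → phonotactically illegal
/uw/ — violates constraint 5: syllable 1 coda contains /w/, which is not a licensed coda consonant → phonotactically illegal
/fob/ — σ1 onset /f/, coda /b/ ok → phonotactically legal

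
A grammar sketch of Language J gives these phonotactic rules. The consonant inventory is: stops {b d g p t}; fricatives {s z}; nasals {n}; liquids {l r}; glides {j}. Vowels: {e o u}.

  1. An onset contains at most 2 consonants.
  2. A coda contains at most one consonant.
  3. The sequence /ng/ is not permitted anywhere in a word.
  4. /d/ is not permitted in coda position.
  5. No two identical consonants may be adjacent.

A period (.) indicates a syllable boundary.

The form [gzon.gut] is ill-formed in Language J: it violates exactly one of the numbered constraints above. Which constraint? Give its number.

[gzon.gut]: contains banned sequence /ng/.
This is a violation of constraint 3: "The sequence /ng/ is not permitted anywhere in a word."
The remaining constraints (1, 2, 4, 5) are satisfied.

3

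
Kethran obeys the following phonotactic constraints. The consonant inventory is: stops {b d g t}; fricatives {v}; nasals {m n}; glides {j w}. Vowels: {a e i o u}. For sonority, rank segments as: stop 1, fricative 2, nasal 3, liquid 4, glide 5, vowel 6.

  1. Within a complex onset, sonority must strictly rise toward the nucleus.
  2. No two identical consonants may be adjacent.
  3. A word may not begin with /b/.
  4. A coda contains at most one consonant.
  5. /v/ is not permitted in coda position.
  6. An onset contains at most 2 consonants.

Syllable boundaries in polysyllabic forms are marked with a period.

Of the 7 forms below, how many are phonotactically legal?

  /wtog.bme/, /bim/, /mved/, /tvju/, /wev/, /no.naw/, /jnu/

1

/wtog.bme/ — violates constraint 1: syllable 1 onset /wt/: /w/ (glide, 5) → /t/ (stop, 1) does not rise → phonotactically illegal
/bim/ — violates constraint 3: word begins with /b/ → phonotactically illegal
/mved/ — violates constraint 1: syllable 1 onset /mv/: /m/ (nasal, 3) → /v/ (fricative, 2) does not rise → phonotactically illegal
/tvju/ — violates constraint 6: syllable 1 onset /tvj/ has 3 consonants (> 2) → phonotactically illegal
/wev/ — violates constraint 5: syllable 1 coda contains /v/ → phonotactically illegal
/no.naw/ — σ1 onset /n/, coda /∅/ ok; σ2 onset /n/, coda /w/ ok → phonotactically legal
/jnu/ — violates constraint 1: syllable 1 onset /jn/: /j/ (glide, 5) → /n/ (nasal, 3) does not rise → phonotactically illegal
Phonotactically legal: /no.naw/ → 1.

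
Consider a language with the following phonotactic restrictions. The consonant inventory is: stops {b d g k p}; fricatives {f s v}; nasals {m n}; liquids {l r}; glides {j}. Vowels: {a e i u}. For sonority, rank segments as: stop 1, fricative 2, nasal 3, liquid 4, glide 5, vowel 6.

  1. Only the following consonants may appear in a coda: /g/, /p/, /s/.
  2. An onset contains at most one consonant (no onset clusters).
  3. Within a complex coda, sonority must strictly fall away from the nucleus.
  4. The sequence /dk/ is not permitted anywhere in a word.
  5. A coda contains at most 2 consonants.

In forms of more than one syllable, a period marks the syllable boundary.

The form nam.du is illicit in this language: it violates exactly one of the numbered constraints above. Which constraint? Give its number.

nam.du: syllable 1 coda contains /m/, which is not a licensed coda consonant.
This is a violation of constraint 1: "Only the following consonants may appear in a coda: /g/, /p/, /s/."
The remaining constraints (2, 3, 4, 5) are satisfied.

1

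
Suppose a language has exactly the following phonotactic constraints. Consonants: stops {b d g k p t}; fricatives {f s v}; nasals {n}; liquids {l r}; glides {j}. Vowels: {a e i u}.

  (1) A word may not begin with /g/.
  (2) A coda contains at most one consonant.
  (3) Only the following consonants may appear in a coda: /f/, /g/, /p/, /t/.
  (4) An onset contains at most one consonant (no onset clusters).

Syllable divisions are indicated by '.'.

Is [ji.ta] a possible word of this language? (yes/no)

yes

[ji.ta] — σ1 onset /j/, coda /∅/ ok; σ2 onset /t/, coda /∅/ ok → well-formed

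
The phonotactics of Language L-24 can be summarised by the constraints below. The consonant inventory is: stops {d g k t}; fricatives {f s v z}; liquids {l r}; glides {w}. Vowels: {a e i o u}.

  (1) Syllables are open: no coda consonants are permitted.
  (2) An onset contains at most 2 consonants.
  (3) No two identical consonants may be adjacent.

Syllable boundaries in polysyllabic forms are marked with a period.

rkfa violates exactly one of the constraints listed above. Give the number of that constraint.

2

rkfa: syllable 1 onset /rkf/ has 3 consonants (> 2).
This is a violation of constraint 2: "An onset contains at most 2 consonants."
The remaining constraints (1, 3) are satisfied.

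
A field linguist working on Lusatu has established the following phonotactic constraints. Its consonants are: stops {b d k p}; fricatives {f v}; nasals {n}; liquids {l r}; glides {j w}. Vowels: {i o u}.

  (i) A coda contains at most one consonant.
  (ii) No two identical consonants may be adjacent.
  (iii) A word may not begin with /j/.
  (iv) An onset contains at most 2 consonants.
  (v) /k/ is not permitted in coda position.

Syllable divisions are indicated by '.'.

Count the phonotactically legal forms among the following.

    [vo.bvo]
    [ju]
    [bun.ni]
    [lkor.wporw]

[vo.bvo] — σ1 onset /v/, coda /∅/ ok; σ2 onset /bv/ (2C), coda /∅/ ok → phonotactically legal
[ju] — violates constraint (iii): word begins with /j/ → phonotactically illegal
[bun.ni] — violates constraint (ii): adjacent identical consonants /nn/ → phonotactically illegal
[lkor.wporw] — violates constraint (i): syllable 2 coda /rw/ has 2 consonants (> 1) → phonotactically illegal
Phonotactically legal: [vo.bvo] → 1.

1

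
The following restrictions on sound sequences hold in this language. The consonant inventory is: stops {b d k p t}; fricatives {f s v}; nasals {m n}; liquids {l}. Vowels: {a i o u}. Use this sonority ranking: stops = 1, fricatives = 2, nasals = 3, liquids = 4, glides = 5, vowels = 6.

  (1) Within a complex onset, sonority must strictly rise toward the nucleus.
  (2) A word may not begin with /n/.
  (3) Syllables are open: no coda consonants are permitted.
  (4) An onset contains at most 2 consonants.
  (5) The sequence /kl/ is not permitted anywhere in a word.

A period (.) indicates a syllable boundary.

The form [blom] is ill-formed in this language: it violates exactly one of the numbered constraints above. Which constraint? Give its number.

3

[blom]: syllable 1 coda /m/ has 1 consonant (> 0).
This is a violation of constraint 3: "Syllables are open: no coda consonants are permitted."
The remaining constraints (1, 2, 4, 5) are satisfied.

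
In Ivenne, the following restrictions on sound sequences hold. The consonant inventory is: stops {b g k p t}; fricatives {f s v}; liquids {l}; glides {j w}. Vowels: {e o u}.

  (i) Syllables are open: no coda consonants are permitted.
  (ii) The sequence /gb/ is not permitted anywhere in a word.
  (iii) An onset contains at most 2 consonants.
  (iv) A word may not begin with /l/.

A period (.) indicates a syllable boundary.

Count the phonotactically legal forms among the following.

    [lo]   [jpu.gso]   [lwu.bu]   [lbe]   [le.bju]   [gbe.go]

[lo] — violates constraint (iv): word begins with /l/ → phonotactically illegal
[jpu.gso] — σ1 onset /jp/ (2C), coda /∅/ ok; σ2 onset /gs/ (2C), coda /∅/ ok → phonotactically legal
[lwu.bu] — violates constraint (iv): word begins with /l/ → phonotactically illegal
[lbe] — violates constraint (iv): word begins with /l/ → phonotactically illegal
[le.bju] — violates constraint (iv): word begins with /l/ → phonotactically illegal
[gbe.go] — violates constraint (ii): contains banned sequence /gb/ → phonotactically illegal
Phonotactically legal: [jpu.gso] → 1.

1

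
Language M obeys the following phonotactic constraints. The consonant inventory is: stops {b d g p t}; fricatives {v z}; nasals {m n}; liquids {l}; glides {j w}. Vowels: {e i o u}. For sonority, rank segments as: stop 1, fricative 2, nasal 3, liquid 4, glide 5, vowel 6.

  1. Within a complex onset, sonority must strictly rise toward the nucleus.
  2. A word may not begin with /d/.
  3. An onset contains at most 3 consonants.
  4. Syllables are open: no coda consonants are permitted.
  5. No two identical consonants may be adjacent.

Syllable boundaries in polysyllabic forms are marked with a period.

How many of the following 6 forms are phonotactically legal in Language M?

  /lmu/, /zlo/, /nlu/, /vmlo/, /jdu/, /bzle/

/lmu/ — violates constraint 1: syllable 1 onset /lm/: /l/ (liquid, 4) → /m/ (nasal, 3) does not rise → phonotactically illegal
/zlo/ — σ1 onset /zl/ (2→4 rises), coda /∅/ ok → phonotactically legal
/nlu/ — σ1 onset /nl/ (3→4 rises), coda /∅/ ok → phonotactically legal
/vmlo/ — σ1 onset /vml/ (2→3→4 rises), coda /∅/ ok → phonotactically legal
/jdu/ — violates constraint 1: syllable 1 onset /jd/: /j/ (glide, 5) → /d/ (stop, 1) does not rise → phonotactically illegal
/bzle/ — σ1 onset /bzl/ (1→2→4 rises), coda /∅/ ok → phonotactically legal
Phonotactically legal: /zlo/, /nlu/, /vmlo/, /bzle/ → 4.

4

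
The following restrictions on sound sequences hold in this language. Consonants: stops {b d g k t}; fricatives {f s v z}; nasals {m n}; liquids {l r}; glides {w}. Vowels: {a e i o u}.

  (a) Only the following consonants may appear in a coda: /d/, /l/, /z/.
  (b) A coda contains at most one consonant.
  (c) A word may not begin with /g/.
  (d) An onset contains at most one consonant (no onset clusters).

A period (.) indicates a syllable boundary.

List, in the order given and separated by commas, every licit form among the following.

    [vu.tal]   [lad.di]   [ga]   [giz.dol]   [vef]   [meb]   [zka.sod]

[vu.tal] — σ1 onset /v/, coda /∅/ ok; σ2 onset /t/, coda /l/ ok → licit
[lad.di] — σ1 onset /l/, coda /d/ ok; σ2 onset /d/, coda /∅/ ok → licit
[ga] — violates constraint (c): word begins with /g/ → illicit
[giz.dol] — violates constraint (c): word begins with /g/ → illicit
[vef] — violates constraint (a): syllable 1 coda contains /f/, which is not a licensed coda consonant → illicit
[meb] — violates constraint (a): syllable 1 coda contains /b/, which is not a licensed coda consonant → illicit
[zka.sod] — violates constraint (d): syllable 1 onset /zk/ has 2 consonants (> 1) → illicit

[vu.tal], [lad.di]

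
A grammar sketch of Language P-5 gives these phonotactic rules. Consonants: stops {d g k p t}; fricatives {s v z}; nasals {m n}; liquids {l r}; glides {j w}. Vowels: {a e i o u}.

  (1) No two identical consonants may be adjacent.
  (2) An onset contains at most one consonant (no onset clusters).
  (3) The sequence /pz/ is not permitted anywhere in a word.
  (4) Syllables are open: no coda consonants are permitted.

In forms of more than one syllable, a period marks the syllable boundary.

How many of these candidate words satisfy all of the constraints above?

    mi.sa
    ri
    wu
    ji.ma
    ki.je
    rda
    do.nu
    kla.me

mi.sa — σ1 onset /m/, coda /∅/ ok; σ2 onset /s/, coda /∅/ ok → licit
ri — σ1 onset /r/, coda /∅/ ok → licit
wu — σ1 onset /w/, coda /∅/ ok → licit
ji.ma — σ1 onset /j/, coda /∅/ ok; σ2 onset /m/, coda /∅/ ok → licit
ki.je — σ1 onset /k/, coda /∅/ ok; σ2 onset /j/, coda /∅/ ok → licit
rda — violates constraint 2: syllable 1 onset /rd/ has 2 consonants (> 1) → illicit
do.nu — σ1 onset /d/, coda /∅/ ok; σ2 onset /n/, coda /∅/ ok → licit
kla.me — violates constraint 2: syllable 1 onset /kl/ has 2 consonants (> 1) → illicit
Licit: mi.sa, ri, wu, ji.ma, ki.je, do.nu → 6.

6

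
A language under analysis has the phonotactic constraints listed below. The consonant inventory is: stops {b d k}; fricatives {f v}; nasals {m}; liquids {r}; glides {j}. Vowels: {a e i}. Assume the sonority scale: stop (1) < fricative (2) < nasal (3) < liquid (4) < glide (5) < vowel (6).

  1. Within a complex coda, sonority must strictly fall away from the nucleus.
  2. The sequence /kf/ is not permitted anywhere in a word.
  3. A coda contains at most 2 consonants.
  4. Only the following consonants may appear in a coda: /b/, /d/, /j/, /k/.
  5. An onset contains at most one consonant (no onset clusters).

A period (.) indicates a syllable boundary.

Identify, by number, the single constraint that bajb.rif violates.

4

bajb.rif: syllable 2 coda contains /f/, which is not a licensed coda consonant.
This is a violation of constraint 4: "Only the following consonants may appear in a coda: /b/, /d/, /j/, /k/."
The remaining constraints (1, 2, 3, 5) are satisfied.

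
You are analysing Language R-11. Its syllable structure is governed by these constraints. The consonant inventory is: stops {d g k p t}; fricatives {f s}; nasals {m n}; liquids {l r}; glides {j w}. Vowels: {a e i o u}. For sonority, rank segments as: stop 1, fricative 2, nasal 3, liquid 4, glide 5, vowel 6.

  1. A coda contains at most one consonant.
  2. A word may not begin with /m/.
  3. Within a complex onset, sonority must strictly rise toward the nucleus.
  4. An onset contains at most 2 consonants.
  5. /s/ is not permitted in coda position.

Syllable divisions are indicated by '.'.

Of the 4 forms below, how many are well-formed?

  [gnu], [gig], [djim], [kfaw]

4

[gnu] — σ1 onset /gn/ (1→3 rises), coda /∅/ ok → well-formed
[gig] — σ1 onset /g/, coda /g/ ok → well-formed
[djim] — σ1 onset /dj/ (1→5 rises), coda /m/ ok → well-formed
[kfaw] — σ1 onset /kf/ (1→2 rises), coda /w/ ok → well-formed
Well-formed: [gnu], [gig], [djim], [kfaw] → 4.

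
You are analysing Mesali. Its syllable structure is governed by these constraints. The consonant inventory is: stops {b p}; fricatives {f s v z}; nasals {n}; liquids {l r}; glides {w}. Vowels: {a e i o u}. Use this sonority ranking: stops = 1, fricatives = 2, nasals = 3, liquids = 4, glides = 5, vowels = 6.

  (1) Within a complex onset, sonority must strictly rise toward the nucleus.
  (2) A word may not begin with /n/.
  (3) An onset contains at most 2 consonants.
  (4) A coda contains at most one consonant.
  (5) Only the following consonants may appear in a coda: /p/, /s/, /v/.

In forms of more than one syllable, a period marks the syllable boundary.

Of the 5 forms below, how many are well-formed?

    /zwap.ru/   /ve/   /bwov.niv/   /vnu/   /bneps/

/zwap.ru/ — σ1 onset /zw/ (2→5 rises), coda /p/ ok; σ2 onset /r/, coda /∅/ ok → well-formed
/ve/ — σ1 onset /v/, coda /∅/ ok → well-formed
/bwov.niv/ — σ1 onset /bw/ (1→5 rises), coda /v/ ok; σ2 onset /n/, coda /v/ ok → well-formed
/vnu/ — σ1 onset /vn/ (2→3 rises), coda /∅/ ok → well-formed
/bneps/ — violates constraint 4: syllable 1 coda /ps/ has 2 consonants (> 1) → ill-formed
Well-formed: /zwap.ru/, /ve/, /bwov.niv/, /vnu/ → 4.

4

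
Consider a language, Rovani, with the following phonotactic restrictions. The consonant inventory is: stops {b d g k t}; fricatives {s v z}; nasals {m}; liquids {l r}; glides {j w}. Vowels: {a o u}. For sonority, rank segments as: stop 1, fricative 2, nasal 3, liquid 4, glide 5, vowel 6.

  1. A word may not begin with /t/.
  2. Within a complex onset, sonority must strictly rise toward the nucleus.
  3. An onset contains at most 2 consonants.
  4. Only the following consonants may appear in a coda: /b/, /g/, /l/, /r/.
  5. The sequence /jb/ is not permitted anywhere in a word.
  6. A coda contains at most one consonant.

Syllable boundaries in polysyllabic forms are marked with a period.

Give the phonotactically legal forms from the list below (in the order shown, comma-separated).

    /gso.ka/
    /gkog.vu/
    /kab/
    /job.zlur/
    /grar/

/gso.ka/ — σ1 onset /gs/ (1→2 rises), coda /∅/ ok; σ2 onset /k/, coda /∅/ ok → phonotactically legal
/gkog.vu/ — violates constraint 2: syllable 1 onset /gk/: /g/ (stop, 1) → /k/ (stop, 1) does not rise → phonotactically illegal
/kab/ — σ1 onset /k/, coda /b/ ok → phonotactically legal
/job.zlur/ — σ1 onset /j/, coda /b/ ok; σ2 onset /zl/ (2→4 rises), coda /r/ ok → phonotactically legal
/grar/ — σ1 onset /gr/ (1→4 rises), coda /r/ ok → phonotactically legal

/gso.ka/, /kab/, /job.zlur/, /grar/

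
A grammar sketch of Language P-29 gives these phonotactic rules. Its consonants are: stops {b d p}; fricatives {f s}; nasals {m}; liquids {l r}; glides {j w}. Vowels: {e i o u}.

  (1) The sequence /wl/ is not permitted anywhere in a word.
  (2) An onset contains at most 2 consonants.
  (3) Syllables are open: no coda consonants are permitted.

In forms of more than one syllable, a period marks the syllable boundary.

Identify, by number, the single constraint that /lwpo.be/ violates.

/lwpo.be/: syllable 1 onset /lwp/ has 3 consonants (> 2).
This is a violation of constraint 2: "An onset contains at most 2 consonants."
The remaining constraints (1, 3) are satisfied.

2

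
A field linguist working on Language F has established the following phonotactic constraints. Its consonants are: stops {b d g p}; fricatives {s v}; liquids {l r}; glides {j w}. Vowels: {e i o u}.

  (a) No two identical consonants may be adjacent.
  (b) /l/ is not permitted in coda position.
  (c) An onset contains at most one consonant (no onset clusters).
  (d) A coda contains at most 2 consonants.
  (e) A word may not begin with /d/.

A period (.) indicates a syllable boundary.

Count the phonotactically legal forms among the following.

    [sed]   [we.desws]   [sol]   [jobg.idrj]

1

[sed] — σ1 onset /s/, coda /d/ ok → phonotactically legal
[we.desws] — violates constraint (d): syllable 2 coda /sws/ has 3 consonants (> 2) → phonotactically illegal
[sol] — violates constraint (b): syllable 1 coda contains /l/ → phonotactically illegal
[jobg.idrj] — violates constraint (d): syllable 2 coda /drj/ has 3 consonants (> 2) → phonotactically illegal
Phonotactically legal: [sed] → 1.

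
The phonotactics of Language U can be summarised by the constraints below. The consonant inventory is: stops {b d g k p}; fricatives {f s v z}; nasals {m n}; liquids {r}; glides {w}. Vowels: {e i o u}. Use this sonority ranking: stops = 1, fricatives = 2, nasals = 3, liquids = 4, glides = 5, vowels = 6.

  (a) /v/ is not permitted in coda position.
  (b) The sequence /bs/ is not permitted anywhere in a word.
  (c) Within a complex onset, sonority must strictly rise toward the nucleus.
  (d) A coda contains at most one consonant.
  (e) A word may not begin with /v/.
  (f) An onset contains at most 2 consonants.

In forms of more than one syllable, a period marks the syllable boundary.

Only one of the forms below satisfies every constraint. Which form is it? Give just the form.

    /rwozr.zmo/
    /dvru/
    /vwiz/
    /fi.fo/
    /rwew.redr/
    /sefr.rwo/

/rwozr.zmo/ — violates constraint (d): syllable 1 coda /zr/ has 2 consonants (> 1) → illicit
/dvru/ — violates constraint (f): syllable 1 onset /dvr/ has 3 consonants (> 2) → illicit
/vwiz/ — violates constraint (e): word begins with /v/ → illicit
/fi.fo/ — σ1 onset /f/, coda /∅/ ok; σ2 onset /f/, coda /∅/ ok → licit
/rwew.redr/ — violates constraint (d): syllable 2 coda /dr/ has 2 consonants (> 1) → illicit
/sefr.rwo/ — violates constraint (d): syllable 1 coda /fr/ has 2 consonants (> 1) → illicit

/fi.fo/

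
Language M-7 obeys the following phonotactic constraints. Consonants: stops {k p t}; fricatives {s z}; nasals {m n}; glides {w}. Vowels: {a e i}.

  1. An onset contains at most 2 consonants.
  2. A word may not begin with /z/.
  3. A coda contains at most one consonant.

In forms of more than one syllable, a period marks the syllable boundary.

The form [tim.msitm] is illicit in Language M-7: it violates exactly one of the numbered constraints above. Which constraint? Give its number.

[tim.msitm]: syllable 2 coda /tm/ has 2 consonants (> 1).
This is a violation of constraint 3: "A coda contains at most one consonant."
The remaining constraints (1, 2) are satisfied.

3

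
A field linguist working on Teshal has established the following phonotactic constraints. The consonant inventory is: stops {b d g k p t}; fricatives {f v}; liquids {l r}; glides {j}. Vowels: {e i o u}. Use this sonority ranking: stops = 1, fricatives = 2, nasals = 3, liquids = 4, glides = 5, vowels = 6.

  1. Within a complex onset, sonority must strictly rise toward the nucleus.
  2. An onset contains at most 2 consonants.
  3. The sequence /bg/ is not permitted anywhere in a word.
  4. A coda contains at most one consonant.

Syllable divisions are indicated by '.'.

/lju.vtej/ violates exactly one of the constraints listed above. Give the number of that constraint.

/lju.vtej/: syllable 2 onset /vt/: /v/ (fricative, 2) → /t/ (stop, 1) does not rise.
This is a violation of constraint 1: "Within a complex onset, sonority must strictly rise toward the nucleus."
The remaining constraints (2, 3, 4) are satisfied.

1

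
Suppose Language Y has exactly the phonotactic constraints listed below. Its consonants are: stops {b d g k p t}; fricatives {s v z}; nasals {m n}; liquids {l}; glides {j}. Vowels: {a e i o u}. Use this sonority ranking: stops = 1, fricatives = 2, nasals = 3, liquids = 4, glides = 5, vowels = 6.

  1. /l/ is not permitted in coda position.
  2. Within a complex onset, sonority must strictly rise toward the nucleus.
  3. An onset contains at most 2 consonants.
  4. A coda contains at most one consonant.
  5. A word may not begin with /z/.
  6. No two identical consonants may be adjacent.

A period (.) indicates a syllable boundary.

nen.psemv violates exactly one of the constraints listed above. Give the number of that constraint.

4

nen.psemv: syllable 2 coda /mv/ has 2 consonants (> 1).
This is a violation of constraint 4: "A coda contains at most one consonant."
The remaining constraints (1, 2, 3, 5, 6) are satisfied.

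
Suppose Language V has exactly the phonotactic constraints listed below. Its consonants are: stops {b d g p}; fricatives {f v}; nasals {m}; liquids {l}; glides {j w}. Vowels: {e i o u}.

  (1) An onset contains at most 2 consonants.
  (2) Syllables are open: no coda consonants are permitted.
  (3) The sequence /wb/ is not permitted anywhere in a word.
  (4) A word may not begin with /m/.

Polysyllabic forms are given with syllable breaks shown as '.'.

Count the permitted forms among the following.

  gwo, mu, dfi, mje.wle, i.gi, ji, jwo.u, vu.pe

gwo — σ1 onset /gw/ (2C), coda /∅/ ok → permitted
mu — violates constraint 4: word begins with /m/ → not permitted
dfi — σ1 onset /df/ (2C), coda /∅/ ok → permitted
mje.wle — violates constraint 4: word begins with /m/ → not permitted
i.gi — σ1 onset /∅/, coda /∅/ ok; σ2 onset /g/, coda /∅/ ok → permitted
ji — σ1 onset /j/, coda /∅/ ok → permitted
jwo.u — σ1 onset /jw/ (2C), coda /∅/ ok; σ2 onset /∅/, coda /∅/ ok → permitted
vu.pe — σ1 onset /v/, coda /∅/ ok; σ2 onset /p/, coda /∅/ ok → permitted
Permitted: gwo, dfi, i.gi, ji, jwo.u, vu.pe → 6.

6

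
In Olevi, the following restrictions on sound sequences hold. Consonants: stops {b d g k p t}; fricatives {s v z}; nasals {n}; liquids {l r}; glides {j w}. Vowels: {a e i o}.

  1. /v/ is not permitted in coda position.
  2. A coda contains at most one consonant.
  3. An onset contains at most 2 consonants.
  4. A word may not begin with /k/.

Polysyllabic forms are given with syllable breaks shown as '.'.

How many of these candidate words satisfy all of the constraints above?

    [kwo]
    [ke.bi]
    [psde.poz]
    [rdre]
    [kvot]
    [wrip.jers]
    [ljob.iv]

[kwo] — violates constraint 4: word begins with /k/ → illicit
[ke.bi] — violates constraint 4: word begins with /k/ → illicit
[psde.poz] — violates constraint 3: syllable 1 onset /psd/ has 3 consonants (> 2) → illicit
[rdre] — violates constraint 3: syllable 1 onset /rdr/ has 3 consonants (> 2) → illicit
[kvot] — violates constraint 4: word begins with /k/ → illicit
[wrip.jers] — violates constraint 2: syllable 2 coda /rs/ has 2 consonants (> 1) → illicit
[ljob.iv] — violates constraint 1: syllable 2 coda contains /v/ → illicit
No form is licit → 0.

0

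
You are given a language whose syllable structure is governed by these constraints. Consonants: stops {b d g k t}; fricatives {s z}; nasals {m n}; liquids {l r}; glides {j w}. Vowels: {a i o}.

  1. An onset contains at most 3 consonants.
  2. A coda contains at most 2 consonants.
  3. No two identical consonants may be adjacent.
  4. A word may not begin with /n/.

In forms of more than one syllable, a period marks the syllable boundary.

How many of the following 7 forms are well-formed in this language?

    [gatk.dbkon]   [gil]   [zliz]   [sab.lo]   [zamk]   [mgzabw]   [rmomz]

7

[gatk.dbkon] — σ1 onset /g/, coda /tk/ (2C) ok; σ2 onset /dbk/ (3C), coda /n/ ok → well-formed
[gil] — σ1 onset /g/, coda /l/ ok → well-formed
[zliz] — σ1 onset /zl/ (2C), coda /z/ ok → well-formed
[sab.lo] — σ1 onset /s/, coda /b/ ok; σ2 onset /l/, coda /∅/ ok → well-formed
[zamk] — σ1 onset /z/, coda /mk/ (2C) ok → well-formed
[mgzabw] — σ1 onset /mgz/ (3C), coda /bw/ (2C) ok → well-formed
[rmomz] — σ1 onset /rm/ (2C), coda /mz/ (2C) ok → well-formed
Well-formed: [gatk.dbkon], [gil], [zliz], [sab.lo], [zamk], [mgzabw], [rmomz] → 7.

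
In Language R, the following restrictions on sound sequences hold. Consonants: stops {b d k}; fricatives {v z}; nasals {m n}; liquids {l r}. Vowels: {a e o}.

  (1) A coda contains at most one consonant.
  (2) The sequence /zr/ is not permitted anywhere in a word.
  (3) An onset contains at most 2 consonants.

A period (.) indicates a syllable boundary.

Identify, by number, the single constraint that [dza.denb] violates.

1

[dza.denb]: syllable 2 coda /nb/ has 2 consonants (> 1).
This is a violation of constraint 1: "A coda contains at most one consonant."
The remaining constraints (2, 3) are satisfied.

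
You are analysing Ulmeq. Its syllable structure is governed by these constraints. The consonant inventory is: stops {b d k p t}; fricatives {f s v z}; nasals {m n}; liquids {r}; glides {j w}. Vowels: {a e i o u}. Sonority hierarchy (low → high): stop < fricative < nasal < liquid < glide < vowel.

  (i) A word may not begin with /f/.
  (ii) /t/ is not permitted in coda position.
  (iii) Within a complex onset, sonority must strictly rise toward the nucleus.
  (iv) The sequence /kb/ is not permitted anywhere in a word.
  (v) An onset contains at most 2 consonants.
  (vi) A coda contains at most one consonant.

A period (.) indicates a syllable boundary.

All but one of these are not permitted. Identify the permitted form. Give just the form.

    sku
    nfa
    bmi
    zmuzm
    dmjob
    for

bmi

sku — violates constraint (iii): syllable 1 onset /sk/: /s/ (fricative, 2) → /k/ (stop, 1) does not rise → not permitted
nfa — violates constraint (iii): syllable 1 onset /nf/: /n/ (nasal, 3) → /f/ (fricative, 2) does not rise → not permitted
bmi — σ1 onset /bm/ (1→3 rises), coda /∅/ ok → permitted
zmuzm — violates constraint (vi): syllable 1 coda /zm/ has 2 consonants (> 1) → not permitted
dmjob — violates constraint (v): syllable 1 onset /dmj/ has 3 consonants (> 2) → not permitted
for — violates constraint (i): word begins with /f/ → not permitted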